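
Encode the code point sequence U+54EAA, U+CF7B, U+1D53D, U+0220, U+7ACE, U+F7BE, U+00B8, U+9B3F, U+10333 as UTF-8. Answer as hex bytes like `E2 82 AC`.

U+54EAA: 4-byte form → F1 94 BA AA.
U+CF7B: 3-byte form → EC BD BB.
U+1D53D: 4-byte form → F0 9D 94 BD.
U+0220: 2-byte form → C8 A0.
U+7ACE: 3-byte form → E7 AB 8E.
U+F7BE: 3-byte form → EF 9E BE.
U+00B8: 2-byte form → C2 B8.
U+9B3F: 3-byte form → E9 AC BF.
U+10333: 4-byte form → F0 90 8C B3.
Concatenated (28 bytes): F1 94 BA AA EC BD BB F0 9D 94 BD C8 A0 E7 AB 8E EF 9E BE C2 B8 E9 AC BF F0 90 8C B3.

F1 94 BA AA EC BD BB F0 9D 94 BD C8 A0 E7 AB 8E EF 9E BE C2 B8 E9 AC BF F0 90 8C B3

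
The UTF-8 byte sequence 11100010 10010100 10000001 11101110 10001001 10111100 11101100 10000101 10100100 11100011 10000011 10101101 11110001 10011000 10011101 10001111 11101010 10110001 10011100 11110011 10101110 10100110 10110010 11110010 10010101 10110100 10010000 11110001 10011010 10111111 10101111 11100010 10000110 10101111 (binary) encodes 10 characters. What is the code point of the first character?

U+2501

Offset 0: leading byte 0xE2 = 11100010 → 3-byte char #1 = E2 94 81.
Leading byte 0xE2 = 11100010 matches 1110xxxx → 3-byte sequence.
Byte 1: 0xE2 = 11100010, payload 0010 (4 bits).
Byte 2: 0x94 = 10010100 (10xxxxxx ✓), payload 010100.
Byte 3: 0x81 = 10000001 (10xxxxxx ✓), payload 000001.
Concatenate: 0010010100000001 = 0x2501 (16 bits → U+2501).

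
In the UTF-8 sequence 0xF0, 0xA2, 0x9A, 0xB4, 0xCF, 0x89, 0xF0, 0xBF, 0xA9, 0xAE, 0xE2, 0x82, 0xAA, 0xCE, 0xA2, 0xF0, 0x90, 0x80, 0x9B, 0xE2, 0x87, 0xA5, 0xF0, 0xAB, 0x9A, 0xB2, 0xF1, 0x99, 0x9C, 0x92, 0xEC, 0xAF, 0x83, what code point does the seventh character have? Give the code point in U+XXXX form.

U+21E5

Offset 0: leading byte 0xF0 = 11110000 → 4-byte char #1 = F0 A2 9A B4.
Offset 4: leading byte 0xCF = 11001111 → 2-byte char #2 = CF 89.
Offset 6: leading byte 0xF0 = 11110000 → 4-byte char #3 = F0 BF A9 AE.
Offset 10: leading byte 0xE2 = 11100010 → 3-byte char #4 = E2 82 AA.
Offset 13: leading byte 0xCE = 11001110 → 2-byte char #5 = CE A2.
Offset 15: leading byte 0xF0 = 11110000 → 4-byte char #6 = F0 90 80 9B.
Offset 19: leading byte 0xE2 = 11100010 → 3-byte char #7 = E2 87 A5.
Leading byte 0xE2 = 11100010 matches 1110xxxx → 3-byte sequence.
Byte 1: 0xE2 = 11100010, payload 0010 (4 bits).
Byte 2: 0x87 = 10000111 (10xxxxxx ✓), payload 000111.
Byte 3: 0xA5 = 10100101 (10xxxxxx ✓), payload 100101.
Concatenate: 0010000111100101 = 0x21E5 (16 bits → U+21E5).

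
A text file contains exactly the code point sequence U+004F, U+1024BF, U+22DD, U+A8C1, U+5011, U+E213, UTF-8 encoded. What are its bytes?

U+004F: 1-byte form → 4F.
U+1024BF: 4-byte form → F4 82 92 BF.
U+22DD: 3-byte form → E2 8B 9D.
U+A8C1: 3-byte form → EA A3 81.
U+5011: 3-byte form → E5 80 91.
U+E213: 3-byte form → EE 88 93.
Concatenated (17 bytes): 4F F4 82 92 BF E2 8B 9D EA A3 81 E5 80 91 EE 88 93.

4F F4 82 92 BF E2 8B 9D EA A3 81 E5 80 91 EE 88 93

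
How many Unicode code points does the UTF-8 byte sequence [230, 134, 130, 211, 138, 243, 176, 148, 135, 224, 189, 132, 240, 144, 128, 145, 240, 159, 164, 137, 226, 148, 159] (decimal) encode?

Byte at offset 0: 0xE6 = 11100110 → 3-byte char (#1). Advance 3.
Byte at offset 3: 0xD3 = 11010011 → 2-byte char (#2). Advance 2.
Byte at offset 5: 0xF3 = 11110011 → 4-byte char (#3). Advance 4.
Byte at offset 9: 0xE0 = 11100000 → 3-byte char (#4). Advance 3.
Byte at offset 12: 0xF0 = 11110000 → 4-byte char (#5). Advance 4.
Byte at offset 16: 0xF0 = 11110000 → 4-byte char (#6). Advance 4.
Byte at offset 20: 0xE2 = 11100010 → 3-byte char (#7). Advance 3.
Reached end at offset 23 after 7 code points.

7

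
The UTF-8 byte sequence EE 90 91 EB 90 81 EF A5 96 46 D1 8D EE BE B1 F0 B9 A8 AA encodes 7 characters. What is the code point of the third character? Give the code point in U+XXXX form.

U+F956

Offset 0: leading byte 0xEE = 11101110 → 3-byte char #1 = EE 90 91.
Offset 3: leading byte 0xEB = 11101011 → 3-byte char #2 = EB 90 81.
Offset 6: leading byte 0xEF = 11101111 → 3-byte char #3 = EF A5 96.
Leading byte 0xEF = 11101111 matches 1110xxxx → 3-byte sequence.
Byte 1: 0xEF = 11101111, payload 1111 (4 bits).
Byte 2: 0xA5 = 10100101 (10xxxxxx ✓), payload 100101.
Byte 3: 0x96 = 10010110 (10xxxxxx ✓), payload 010110.
Concatenate: 1111100101010110 = 0xF956 (16 bits → U+F956).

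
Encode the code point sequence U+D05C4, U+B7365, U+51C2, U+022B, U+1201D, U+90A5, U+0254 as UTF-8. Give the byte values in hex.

F3 90 97 84 F2 B7 8D A5 E5 87 82 C8 AB F0 92 80 9D E9 82 A5 C9 94

U+D05C4: 4-byte form → F3 90 97 84.
U+B7365: 4-byte form → F2 B7 8D A5.
U+51C2: 3-byte form → E5 87 82.
U+022B: 2-byte form → C8 AB.
U+1201D: 4-byte form → F0 92 80 9D.
U+90A5: 3-byte form → E9 82 A5.
U+0254: 2-byte form → C9 94.
Concatenated (22 bytes): F3 90 97 84 F2 B7 8D A5 E5 87 82 C8 AB F0 92 80 9D E9 82 A5 C9 94.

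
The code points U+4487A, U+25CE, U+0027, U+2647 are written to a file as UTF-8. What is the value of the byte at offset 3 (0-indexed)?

0xBA

U+4487A → 4-byte form F1 84 A1 BA at offsets 0–3.
Offset 3 falls in char 1's range; it's byte 4 of F1 84 A1 BA = 0xBA.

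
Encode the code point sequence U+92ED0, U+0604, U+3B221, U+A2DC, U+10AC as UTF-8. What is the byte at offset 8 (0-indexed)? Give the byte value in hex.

0x88

U+92ED0 → 4-byte form F2 92 BB 90 at offsets 0–3.
U+0604 → 2-byte form D8 84 at offsets 4–5.
U+3B221 → 4-byte form F0 BB 88 A1 at offsets 6–9.
Offset 8 falls in char 3's range; it's byte 3 of F0 BB 88 A1 = 0x88.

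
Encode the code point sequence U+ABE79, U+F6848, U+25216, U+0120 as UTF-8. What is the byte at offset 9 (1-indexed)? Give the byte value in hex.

0xF0

1-indexed offset 9 is 0-indexed offset 8.
U+ABE79 → 4-byte form F2 AB B9 B9 at offsets 0–3.
U+F6848 → 4-byte form F3 B6 A1 88 at offsets 4–7.
U+25216 → 4-byte form F0 A5 88 96 at offsets 8–11.
Offset 8 falls in char 3's range; it's byte 1 of F0 A5 88 96 = 0xF0.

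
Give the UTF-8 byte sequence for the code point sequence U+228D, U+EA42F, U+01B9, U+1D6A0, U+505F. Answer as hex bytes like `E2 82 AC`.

U+228D: 3-byte form → E2 8A 8D.
U+EA42F: 4-byte form → F3 AA 90 AF.
U+01B9: 2-byte form → C6 B9.
U+1D6A0: 4-byte form → F0 9D 9A A0.
U+505F: 3-byte form → E5 81 9F.
Concatenated (16 bytes): E2 8A 8D F3 AA 90 AF C6 B9 F0 9D 9A A0 E5 81 9F.

E2 8A 8D F3 AA 90 AF C6 B9 F0 9D 9A A0 E5 81 9F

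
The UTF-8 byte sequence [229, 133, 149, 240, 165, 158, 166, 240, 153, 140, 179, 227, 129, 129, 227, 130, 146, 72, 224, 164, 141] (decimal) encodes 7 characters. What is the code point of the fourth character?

Offset 0: leading byte 0xE5 = 11100101 → 3-byte char #1 = E5 85 95.
Offset 3: leading byte 0xF0 = 11110000 → 4-byte char #2 = F0 A5 9E A6.
Offset 7: leading byte 0xF0 = 11110000 → 4-byte char #3 = F0 99 8C B3.
Offset 11: leading byte 0xE3 = 11100011 → 3-byte char #4 = E3 81 81.
Leading byte 0xE3 = 11100011 matches 1110xxxx → 3-byte sequence.
Byte 1: 0xE3 = 11100011, payload 0011 (4 bits).
Byte 2: 0x81 = 10000001 (10xxxxxx ✓), payload 000001.
Byte 3: 0x81 = 10000001 (10xxxxxx ✓), payload 000001.
Concatenate: 0011000001000001 = 0x3041 (16 bits → U+3041).

U+3041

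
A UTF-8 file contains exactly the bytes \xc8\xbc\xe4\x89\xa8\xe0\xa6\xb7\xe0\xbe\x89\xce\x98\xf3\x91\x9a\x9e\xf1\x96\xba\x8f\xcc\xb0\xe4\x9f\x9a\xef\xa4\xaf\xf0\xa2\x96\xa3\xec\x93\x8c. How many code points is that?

Byte at offset 0: 0xC8 = 11001000 → 2-byte char (#1). Advance 2.
Byte at offset 2: 0xE4 = 11100100 → 3-byte char (#2). Advance 3.
Byte at offset 5: 0xE0 = 11100000 → 3-byte char (#3). Advance 3.
Byte at offset 8: 0xE0 = 11100000 → 3-byte char (#4). Advance 3.
Byte at offset 11: 0xCE = 11001110 → 2-byte char (#5). Advance 2.
Byte at offset 13: 0xF3 = 11110011 → 4-byte char (#6). Advance 4.
Byte at offset 17: 0xF1 = 11110001 → 4-byte char (#7). Advance 4.
Byte at offset 21: 0xCC = 11001100 → 2-byte char (#8). Advance 2.
Byte at offset 23: 0xE4 = 11100100 → 3-byte char (#9). Advance 3.
Byte at offset 26: 0xEF = 11101111 → 3-byte char (#10). Advance 3.
Byte at offset 29: 0xF0 = 11110000 → 4-byte char (#11). Advance 4.
Byte at offset 33: 0xEC = 11101100 → 3-byte char (#12). Advance 3.
Reached end at offset 36 after 12 code points.

12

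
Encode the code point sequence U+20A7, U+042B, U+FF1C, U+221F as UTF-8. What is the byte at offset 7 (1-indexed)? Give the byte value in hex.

0xBC

1-indexed offset 7 is 0-indexed offset 6.
U+20A7 → 3-byte form E2 82 A7 at offsets 0–2.
U+042B → 2-byte form D0 AB at offsets 3–4.
U+FF1C → 3-byte form EF BC 9C at offsets 5–7.
Offset 6 falls in char 3's range; it's byte 2 of EF BC 9C = 0xBC.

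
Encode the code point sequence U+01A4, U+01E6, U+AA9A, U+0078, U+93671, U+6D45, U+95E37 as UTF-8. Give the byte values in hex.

C6 A4 C7 A6 EA AA 9A 78 F2 93 99 B1 E6 B5 85 F2 95 B8 B7

U+01A4: 2-byte form → C6 A4.
U+01E6: 2-byte form → C7 A6.
U+AA9A: 3-byte form → EA AA 9A.
U+0078: 1-byte form → 78.
U+93671: 4-byte form → F2 93 99 B1.
U+6D45: 3-byte form → E6 B5 85.
U+95E37: 4-byte form → F2 95 B8 B7.
Concatenated (19 bytes): C6 A4 C7 A6 EA AA 9A 78 F2 93 99 B1 E6 B5 85 F2 95 B8 B7.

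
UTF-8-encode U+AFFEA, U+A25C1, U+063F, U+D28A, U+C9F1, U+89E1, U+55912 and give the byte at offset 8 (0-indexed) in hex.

0xD8

U+AFFEA → 4-byte form F2 AF BF AA at offsets 0–3.
U+A25C1 → 4-byte form F2 A2 97 81 at offsets 4–7.
U+063F → 2-byte form D8 BF at offsets 8–9.
Offset 8 falls in char 3's range; it's byte 1 of D8 BF = 0xD8.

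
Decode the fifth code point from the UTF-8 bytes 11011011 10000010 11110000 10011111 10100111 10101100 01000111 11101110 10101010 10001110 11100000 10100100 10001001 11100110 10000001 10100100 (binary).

U+0909

Offset 0: leading byte 0xDB = 11011011 → 2-byte char #1 = DB 82.
Offset 2: leading byte 0xF0 = 11110000 → 4-byte char #2 = F0 9F A7 AC.
Offset 6: leading byte 0x47 = 01000111 → 1-byte char #3 = 47.
Offset 7: leading byte 0xEE = 11101110 → 3-byte char #4 = EE AA 8E.
Offset 10: leading byte 0xE0 = 11100000 → 3-byte char #5 = E0 A4 89.
Leading byte 0xE0 = 11100000 matches 1110xxxx → 3-byte sequence.
Byte 1: 0xE0 = 11100000, payload 0000 (4 bits).
Byte 2: 0xA4 = 10100100 (10xxxxxx ✓), payload 100100.
Byte 3: 0x89 = 10001001 (10xxxxxx ✓), payload 001001.
Concatenate: 0000100100001001 = 0x909 (16 bits → U+0909).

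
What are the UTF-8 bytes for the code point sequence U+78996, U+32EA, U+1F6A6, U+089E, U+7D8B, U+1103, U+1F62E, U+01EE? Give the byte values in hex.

U+78996: 4-byte form → F1 B8 A6 96.
U+32EA: 3-byte form → E3 8B AA.
U+1F6A6: 4-byte form → F0 9F 9A A6.
U+089E: 3-byte form → E0 A2 9E.
U+7D8B: 3-byte form → E7 B6 8B.
U+1103: 3-byte form → E1 84 83.
U+1F62E: 4-byte form → F0 9F 98 AE.
U+01EE: 2-byte form → C7 AE.
Concatenated (26 bytes): F1 B8 A6 96 E3 8B AA F0 9F 9A A6 E0 A2 9E E7 B6 8B E1 84 83 F0 9F 98 AE C7 AE.

F1 B8 A6 96 E3 8B AA F0 9F 9A A6 E0 A2 9E E7 B6 8B E1 84 83 F0 9F 98 AE C7 AE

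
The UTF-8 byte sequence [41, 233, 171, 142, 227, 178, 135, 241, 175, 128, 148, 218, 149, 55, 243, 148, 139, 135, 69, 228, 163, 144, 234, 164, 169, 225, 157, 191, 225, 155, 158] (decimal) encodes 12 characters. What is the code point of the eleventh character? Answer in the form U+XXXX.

Offset 0: leading byte 0x29 = 00101001 → 1-byte char #1 = 29.
Offset 1: leading byte 0xE9 = 11101001 → 3-byte char #2 = E9 AB 8E.
Offset 4: leading byte 0xE3 = 11100011 → 3-byte char #3 = E3 B2 87.
Offset 7: leading byte 0xF1 = 11110001 → 4-byte char #4 = F1 AF 80 94.
Offset 11: leading byte 0xDA = 11011010 → 2-byte char #5 = DA 95.
Offset 13: leading byte 0x37 = 00110111 → 1-byte char #6 = 37.
Offset 14: leading byte 0xF3 = 11110011 → 4-byte char #7 = F3 94 8B 87.
Offset 18: leading byte 0x45 = 01000101 → 1-byte char #8 = 45.
Offset 19: leading byte 0xE4 = 11100100 → 3-byte char #9 = E4 A3 90.
Offset 22: leading byte 0xEA = 11101010 → 3-byte char #10 = EA A4 A9.
Offset 25: leading byte 0xE1 = 11100001 → 3-byte char #11 = E1 9D BF.
Leading byte 0xE1 = 11100001 matches 1110xxxx → 3-byte sequence.
Byte 1: 0xE1 = 11100001, payload 0001 (4 bits).
Byte 2: 0x9D = 10011101 (10xxxxxx ✓), payload 011101.
Byte 3: 0xBF = 10111111 (10xxxxxx ✓), payload 111111.
Concatenate: 0001011101111111 = 0x177F (16 bits → U+177F).

U+177F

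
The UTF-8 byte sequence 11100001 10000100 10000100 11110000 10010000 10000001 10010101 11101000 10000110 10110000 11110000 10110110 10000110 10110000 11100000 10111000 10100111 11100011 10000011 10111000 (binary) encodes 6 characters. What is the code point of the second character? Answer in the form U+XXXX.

U+10055

Offset 0: leading byte 0xE1 = 11100001 → 3-byte char #1 = E1 84 84.
Offset 3: leading byte 0xF0 = 11110000 → 4-byte char #2 = F0 90 81 95.
Leading byte 0xF0 = 11110000 matches 11110xxx → 4-byte sequence.
Byte 1: 0xF0 = 11110000, payload 000 (3 bits).
Byte 2: 0x90 = 10010000 (10xxxxxx ✓), payload 010000.
Byte 3: 0x81 = 10000001 (10xxxxxx ✓), payload 000001.
Byte 4: 0x95 = 10010101 (10xxxxxx ✓), payload 010101.
Concatenate: 000010000000001010101 = 0x10055 (21 bits → U+10055).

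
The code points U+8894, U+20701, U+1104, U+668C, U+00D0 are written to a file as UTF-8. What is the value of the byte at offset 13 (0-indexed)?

0xC3

U+8894 → 3-byte form E8 A2 94 at offsets 0–2.
U+20701 → 4-byte form F0 A0 9C 81 at offsets 3–6.
U+1104 → 3-byte form E1 84 84 at offsets 7–9.
U+668C → 3-byte form E6 9A 8C at offsets 10–12.
U+00D0 → 2-byte form C3 90 at offsets 13–14.
Offset 13 falls in char 5's range; it's byte 1 of C3 90 = 0xC3.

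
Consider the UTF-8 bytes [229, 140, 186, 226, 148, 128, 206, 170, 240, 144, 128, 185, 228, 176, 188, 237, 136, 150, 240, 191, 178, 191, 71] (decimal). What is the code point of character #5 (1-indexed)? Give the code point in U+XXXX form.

Offset 0: leading byte 0xE5 = 11100101 → 3-byte char #1 = E5 8C BA.
Offset 3: leading byte 0xE2 = 11100010 → 3-byte char #2 = E2 94 80.
Offset 6: leading byte 0xCE = 11001110 → 2-byte char #3 = CE AA.
Offset 8: leading byte 0xF0 = 11110000 → 4-byte char #4 = F0 90 80 B9.
Offset 12: leading byte 0xE4 = 11100100 → 3-byte char #5 = E4 B0 BC.
Leading byte 0xE4 = 11100100 matches 1110xxxx → 3-byte sequence.
Byte 1: 0xE4 = 11100100, payload 0100 (4 bits).
Byte 2: 0xB0 = 10110000 (10xxxxxx ✓), payload 110000.
Byte 3: 0xBC = 10111100 (10xxxxxx ✓), payload 111100.
Concatenate: 0100110000111100 = 0x4C3C (16 bits → U+4C3C).

U+4C3C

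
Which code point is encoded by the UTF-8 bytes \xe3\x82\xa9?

U+30A9

Leading byte 0xE3 = 11100011 matches 1110xxxx → 3-byte sequence.
Byte 1: 0xE3 = 11100011, payload 0011 (4 bits).
Byte 2: 0x82 = 10000010 (10xxxxxx ✓), payload 000010.
Byte 3: 0xA9 = 10101001 (10xxxxxx ✓), payload 101001.
Concatenate: 0011000010101001 = 0x30A9 (16 bits → U+30A9).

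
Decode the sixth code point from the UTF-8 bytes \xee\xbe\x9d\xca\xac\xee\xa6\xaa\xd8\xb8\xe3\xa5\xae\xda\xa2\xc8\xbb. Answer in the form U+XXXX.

Offset 0: leading byte 0xEE = 11101110 → 3-byte char #1 = EE BE 9D.
Offset 3: leading byte 0xCA = 11001010 → 2-byte char #2 = CA AC.
Offset 5: leading byte 0xEE = 11101110 → 3-byte char #3 = EE A6 AA.
Offset 8: leading byte 0xD8 = 11011000 → 2-byte char #4 = D8 B8.
Offset 10: leading byte 0xE3 = 11100011 → 3-byte char #5 = E3 A5 AE.
Offset 13: leading byte 0xDA = 11011010 → 2-byte char #6 = DA A2.
Leading byte 0xDA = 11011010 matches 110xxxxx → 2-byte sequence.
Byte 1: 0xDA = 11011010, payload 11010 (5 bits).
Byte 2: 0xA2 = 10100010 (10xxxxxx ✓), payload 100010.
Concatenate: 11010100010 = 0x6A2 (11 bits → U+06A2).

U+06A2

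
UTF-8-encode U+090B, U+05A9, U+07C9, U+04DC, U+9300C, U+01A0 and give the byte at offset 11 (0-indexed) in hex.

U+090B → 3-byte form E0 A4 8B at offsets 0–2.
U+05A9 → 2-byte form D6 A9 at offsets 3–4.
U+07C9 → 2-byte form DF 89 at offsets 5–6.
U+04DC → 2-byte form D3 9C at offsets 7–8.
U+9300C → 4-byte form F2 93 80 8C at offsets 9–12.
Offset 11 falls in char 5's range; it's byte 3 of F2 93 80 8C = 0x80.

0x80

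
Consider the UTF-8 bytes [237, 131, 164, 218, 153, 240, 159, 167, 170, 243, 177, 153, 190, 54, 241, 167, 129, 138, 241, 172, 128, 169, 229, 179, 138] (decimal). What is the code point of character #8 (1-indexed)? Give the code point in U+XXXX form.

U+5CCA

Offset 0: leading byte 0xED = 11101101 → 3-byte char #1 = ED 83 A4.
Offset 3: leading byte 0xDA = 11011010 → 2-byte char #2 = DA 99.
Offset 5: leading byte 0xF0 = 11110000 → 4-byte char #3 = F0 9F A7 AA.
Offset 9: leading byte 0xF3 = 11110011 → 4-byte char #4 = F3 B1 99 BE.
Offset 13: leading byte 0x36 = 00110110 → 1-byte char #5 = 36.
Offset 14: leading byte 0xF1 = 11110001 → 4-byte char #6 = F1 A7 81 8A.
Offset 18: leading byte 0xF1 = 11110001 → 4-byte char #7 = F1 AC 80 A9.
Offset 22: leading byte 0xE5 = 11100101 → 3-byte char #8 = E5 B3 8A.
Leading byte 0xE5 = 11100101 matches 1110xxxx → 3-byte sequence.
Byte 1: 0xE5 = 11100101, payload 0101 (4 bits).
Byte 2: 0xB3 = 10110011 (10xxxxxx ✓), payload 110011.
Byte 3: 0x8A = 10001010 (10xxxxxx ✓), payload 001010.
Concatenate: 0101110011001010 = 0x5CCA (16 bits → U+5CCA).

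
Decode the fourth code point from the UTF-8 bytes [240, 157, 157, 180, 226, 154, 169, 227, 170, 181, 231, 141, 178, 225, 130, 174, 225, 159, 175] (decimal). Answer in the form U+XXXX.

U+7372

Offset 0: leading byte 0xF0 = 11110000 → 4-byte char #1 = F0 9D 9D B4.
Offset 4: leading byte 0xE2 = 11100010 → 3-byte char #2 = E2 9A A9.
Offset 7: leading byte 0xE3 = 11100011 → 3-byte char #3 = E3 AA B5.
Offset 10: leading byte 0xE7 = 11100111 → 3-byte char #4 = E7 8D B2.
Leading byte 0xE7 = 11100111 matches 1110xxxx → 3-byte sequence.
Byte 1: 0xE7 = 11100111, payload 0111 (4 bits).
Byte 2: 0x8D = 10001101 (10xxxxxx ✓), payload 001101.
Byte 3: 0xB2 = 10110010 (10xxxxxx ✓), payload 110010.
Concatenate: 0111001101110010 = 0x7372 (16 bits → U+7372).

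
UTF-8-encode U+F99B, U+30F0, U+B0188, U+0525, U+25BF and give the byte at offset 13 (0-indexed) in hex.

U+F99B → 3-byte form EF A6 9B at offsets 0–2.
U+30F0 → 3-byte form E3 83 B0 at offsets 3–5.
U+B0188 → 4-byte form F2 B0 86 88 at offsets 6–9.
U+0525 → 2-byte form D4 A5 at offsets 10–11.
U+25BF → 3-byte form E2 96 BF at offsets 12–14.
Offset 13 falls in char 5's range; it's byte 2 of E2 96 BF = 0x96.

0x96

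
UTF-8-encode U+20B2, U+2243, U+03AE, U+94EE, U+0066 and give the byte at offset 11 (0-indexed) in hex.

U+20B2 → 3-byte form E2 82 B2 at offsets 0–2.
U+2243 → 3-byte form E2 89 83 at offsets 3–5.
U+03AE → 2-byte form CE AE at offsets 6–7.
U+94EE → 3-byte form E9 93 AE at offsets 8–10.
U+0066 → 1-byte form 66 at offsets 11–11.
Offset 11 falls in char 5's range; it's byte 1 of 66 = 0x66.

0x66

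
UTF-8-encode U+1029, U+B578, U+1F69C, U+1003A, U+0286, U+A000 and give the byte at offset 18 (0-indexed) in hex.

0x80

U+1029 → 3-byte form E1 80 A9 at offsets 0–2.
U+B578 → 3-byte form EB 95 B8 at offsets 3–5.
U+1F69C → 4-byte form F0 9F 9A 9C at offsets 6–9.
U+1003A → 4-byte form F0 90 80 BA at offsets 10–13.
U+0286 → 2-byte form CA 86 at offsets 14–15.
U+A000 → 3-byte form EA 80 80 at offsets 16–18.
Offset 18 falls in char 6's range; it's byte 3 of EA 80 80 = 0x80.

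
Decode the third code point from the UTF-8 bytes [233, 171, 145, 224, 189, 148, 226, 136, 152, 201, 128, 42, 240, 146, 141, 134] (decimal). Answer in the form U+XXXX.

Offset 0: leading byte 0xE9 = 11101001 → 3-byte char #1 = E9 AB 91.
Offset 3: leading byte 0xE0 = 11100000 → 3-byte char #2 = E0 BD 94.
Offset 6: leading byte 0xE2 = 11100010 → 3-byte char #3 = E2 88 98.
Leading byte 0xE2 = 11100010 matches 1110xxxx → 3-byte sequence.
Byte 1: 0xE2 = 11100010, payload 0010 (4 bits).
Byte 2: 0x88 = 10001000 (10xxxxxx ✓), payload 001000.
Byte 3: 0x98 = 10011000 (10xxxxxx ✓), payload 011000.
Concatenate: 0010001000011000 = 0x2218 (16 bits → U+2218).

U+2218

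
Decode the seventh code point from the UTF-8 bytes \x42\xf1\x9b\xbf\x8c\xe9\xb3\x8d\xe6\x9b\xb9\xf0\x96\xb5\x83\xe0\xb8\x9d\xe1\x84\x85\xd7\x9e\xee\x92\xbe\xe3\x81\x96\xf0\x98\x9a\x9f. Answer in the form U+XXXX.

Offset 0: leading byte 0x42 = 01000010 → 1-byte char #1 = 42.
Offset 1: leading byte 0xF1 = 11110001 → 4-byte char #2 = F1 9B BF 8C.
Offset 5: leading byte 0xE9 = 11101001 → 3-byte char #3 = E9 B3 8D.
Offset 8: leading byte 0xE6 = 11100110 → 3-byte char #4 = E6 9B B9.
Offset 11: leading byte 0xF0 = 11110000 → 4-byte char #5 = F0 96 B5 83.
Offset 15: leading byte 0xE0 = 11100000 → 3-byte char #6 = E0 B8 9D.
Offset 18: leading byte 0xE1 = 11100001 → 3-byte char #7 = E1 84 85.
Leading byte 0xE1 = 11100001 matches 1110xxxx → 3-byte sequence.
Byte 1: 0xE1 = 11100001, payload 0001 (4 bits).
Byte 2: 0x84 = 10000100 (10xxxxxx ✓), payload 000100.
Byte 3: 0x85 = 10000101 (10xxxxxx ✓), payload 000101.
Concatenate: 0001000100000101 = 0x1105 (16 bits → U+1105).

U+1105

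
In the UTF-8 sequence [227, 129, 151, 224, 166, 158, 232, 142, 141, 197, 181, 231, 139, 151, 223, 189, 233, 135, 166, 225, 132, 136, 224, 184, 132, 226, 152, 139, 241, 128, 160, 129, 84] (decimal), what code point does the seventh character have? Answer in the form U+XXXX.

U+91E6

Offset 0: leading byte 0xE3 = 11100011 → 3-byte char #1 = E3 81 97.
Offset 3: leading byte 0xE0 = 11100000 → 3-byte char #2 = E0 A6 9E.
Offset 6: leading byte 0xE8 = 11101000 → 3-byte char #3 = E8 8E 8D.
Offset 9: leading byte 0xC5 = 11000101 → 2-byte char #4 = C5 B5.
Offset 11: leading byte 0xE7 = 11100111 → 3-byte char #5 = E7 8B 97.
Offset 14: leading byte 0xDF = 11011111 → 2-byte char #6 = DF BD.
Offset 16: leading byte 0xE9 = 11101001 → 3-byte char #7 = E9 87 A6.
Leading byte 0xE9 = 11101001 matches 1110xxxx → 3-byte sequence.
Byte 1: 0xE9 = 11101001, payload 1001 (4 bits).
Byte 2: 0x87 = 10000111 (10xxxxxx ✓), payload 000111.
Byte 3: 0xA6 = 10100110 (10xxxxxx ✓), payload 100110.
Concatenate: 1001000111100110 = 0x91E6 (16 bits → U+91E6).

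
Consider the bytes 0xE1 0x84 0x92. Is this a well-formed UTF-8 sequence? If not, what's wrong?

Leading byte 0xE1 = 11100001 → 3-byte form.
Continuation bytes 0x84=10000100, 0x92=10010010 all match 10xxxxxx.
Decoded value 0x1112 is ≥ 0x800 (shortest form) and not a surrogate.

valid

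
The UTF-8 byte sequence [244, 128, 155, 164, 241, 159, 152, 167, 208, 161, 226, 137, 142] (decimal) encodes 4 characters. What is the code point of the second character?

Offset 0: leading byte 0xF4 = 11110100 → 4-byte char #1 = F4 80 9B A4.
Offset 4: leading byte 0xF1 = 11110001 → 4-byte char #2 = F1 9F 98 A7.
Leading byte 0xF1 = 11110001 matches 11110xxx → 4-byte sequence.
Byte 1: 0xF1 = 11110001, payload 001 (3 bits).
Byte 2: 0x9F = 10011111 (10xxxxxx ✓), payload 011111.
Byte 3: 0x98 = 10011000 (10xxxxxx ✓), payload 011000.
Byte 4: 0xA7 = 10100111 (10xxxxxx ✓), payload 100111.
Concatenate: 001011111011000100111 = 0x5F627 (21 bits → U+5F627).

U+5F627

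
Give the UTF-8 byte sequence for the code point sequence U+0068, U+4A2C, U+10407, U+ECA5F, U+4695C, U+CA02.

U+0068: 1-byte form → 68.
U+4A2C: 3-byte form → E4 A8 AC.
U+10407: 4-byte form → F0 90 90 87.
U+ECA5F: 4-byte form → F3 AC A9 9F.
U+4695C: 4-byte form → F1 86 A5 9C.
U+CA02: 3-byte form → EC A8 82.
Concatenated (19 bytes): 68 E4 A8 AC F0 90 90 87 F3 AC A9 9F F1 86 A5 9C EC A8 82.

68 E4 A8 AC F0 90 90 87 F3 AC A9 9F F1 86 A5 9C EC A8 82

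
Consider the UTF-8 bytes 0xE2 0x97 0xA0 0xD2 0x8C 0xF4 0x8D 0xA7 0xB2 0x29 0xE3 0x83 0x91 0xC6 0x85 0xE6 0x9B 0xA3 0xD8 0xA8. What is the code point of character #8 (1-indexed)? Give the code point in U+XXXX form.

Offset 0: leading byte 0xE2 = 11100010 → 3-byte char #1 = E2 97 A0.
Offset 3: leading byte 0xD2 = 11010010 → 2-byte char #2 = D2 8C.
Offset 5: leading byte 0xF4 = 11110100 → 4-byte char #3 = F4 8D A7 B2.
Offset 9: leading byte 0x29 = 00101001 → 1-byte char #4 = 29.
Offset 10: leading byte 0xE3 = 11100011 → 3-byte char #5 = E3 83 91.
Offset 13: leading byte 0xC6 = 11000110 → 2-byte char #6 = C6 85.
Offset 15: leading byte 0xE6 = 11100110 → 3-byte char #7 = E6 9B A3.
Offset 18: leading byte 0xD8 = 11011000 → 2-byte char #8 = D8 A8.
Leading byte 0xD8 = 11011000 matches 110xxxxx → 2-byte sequence.
Byte 1: 0xD8 = 11011000, payload 11000 (5 bits).
Byte 2: 0xA8 = 10101000 (10xxxxxx ✓), payload 101000.
Concatenate: 11000101000 = 0x628 (11 bits → U+0628).

U+0628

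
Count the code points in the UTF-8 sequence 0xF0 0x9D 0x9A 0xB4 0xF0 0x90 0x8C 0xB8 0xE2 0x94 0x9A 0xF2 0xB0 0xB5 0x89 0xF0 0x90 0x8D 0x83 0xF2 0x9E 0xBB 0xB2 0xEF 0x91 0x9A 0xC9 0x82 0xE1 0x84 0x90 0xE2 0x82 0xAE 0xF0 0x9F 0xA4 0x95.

Byte at offset 0: 0xF0 = 11110000 → 4-byte char (#1). Advance 4.
Byte at offset 4: 0xF0 = 11110000 → 4-byte char (#2). Advance 4.
Byte at offset 8: 0xE2 = 11100010 → 3-byte char (#3). Advance 3.
Byte at offset 11: 0xF2 = 11110010 → 4-byte char (#4). Advance 4.
Byte at offset 15: 0xF0 = 11110000 → 4-byte char (#5). Advance 4.
Byte at offset 19: 0xF2 = 11110010 → 4-byte char (#6). Advance 4.
Byte at offset 23: 0xEF = 11101111 → 3-byte char (#7). Advance 3.
Byte at offset 26: 0xC9 = 11001001 → 2-byte char (#8). Advance 2.
Byte at offset 28: 0xE1 = 11100001 → 3-byte char (#9). Advance 3.
Byte at offset 31: 0xE2 = 11100010 → 3-byte char (#10). Advance 3.
Byte at offset 34: 0xF0 = 11110000 → 4-byte char (#11). Advance 4.
Reached end at offset 38 after 11 code points.

11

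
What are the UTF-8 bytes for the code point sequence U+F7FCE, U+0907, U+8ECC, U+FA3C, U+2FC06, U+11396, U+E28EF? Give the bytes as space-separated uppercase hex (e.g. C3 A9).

U+F7FCE: 4-byte form → F3 B7 BF 8E.
U+0907: 3-byte form → E0 A4 87.
U+8ECC: 3-byte form → E8 BB 8C.
U+FA3C: 3-byte form → EF A8 BC.
U+2FC06: 4-byte form → F0 AF B0 86.
U+11396: 4-byte form → F0 91 8E 96.
U+E28EF: 4-byte form → F3 A2 A3 AF.
Concatenated (25 bytes): F3 B7 BF 8E E0 A4 87 E8 BB 8C EF A8 BC F0 AF B0 86 F0 91 8E 96 F3 A2 A3 AF.

F3 B7 BF 8E E0 A4 87 E8 BB 8C EF A8 BC F0 AF B0 86 F0 91 8E 96 F3 A2 A3 AF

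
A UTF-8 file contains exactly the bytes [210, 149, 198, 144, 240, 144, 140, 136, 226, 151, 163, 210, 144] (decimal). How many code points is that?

5

Byte at offset 0: 0xD2 = 11010010 → 2-byte char (#1). Advance 2.
Byte at offset 2: 0xC6 = 11000110 → 2-byte char (#2). Advance 2.
Byte at offset 4: 0xF0 = 11110000 → 4-byte char (#3). Advance 4.
Byte at offset 8: 0xE2 = 11100010 → 3-byte char (#4). Advance 3.
Byte at offset 11: 0xD2 = 11010010 → 2-byte char (#5). Advance 2.
Reached end at offset 13 after 5 code points.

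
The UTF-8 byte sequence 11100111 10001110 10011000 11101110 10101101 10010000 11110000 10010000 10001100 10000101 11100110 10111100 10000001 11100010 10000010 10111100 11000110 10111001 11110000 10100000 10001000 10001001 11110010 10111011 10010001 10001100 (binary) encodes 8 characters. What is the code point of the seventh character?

U+20209

Offset 0: leading byte 0xE7 = 11100111 → 3-byte char #1 = E7 8E 98.
Offset 3: leading byte 0xEE = 11101110 → 3-byte char #2 = EE AD 90.
Offset 6: leading byte 0xF0 = 11110000 → 4-byte char #3 = F0 90 8C 85.
Offset 10: leading byte 0xE6 = 11100110 → 3-byte char #4 = E6 BC 81.
Offset 13: leading byte 0xE2 = 11100010 → 3-byte char #5 = E2 82 BC.
Offset 16: leading byte 0xC6 = 11000110 → 2-byte char #6 = C6 B9.
Offset 18: leading byte 0xF0 = 11110000 → 4-byte char #7 = F0 A0 88 89.
Leading byte 0xF0 = 11110000 matches 11110xxx → 4-byte sequence.
Byte 1: 0xF0 = 11110000, payload 000 (3 bits).
Byte 2: 0xA0 = 10100000 (10xxxxxx ✓), payload 100000.
Byte 3: 0x88 = 10001000 (10xxxxxx ✓), payload 001000.
Byte 4: 0x89 = 10001001 (10xxxxxx ✓), payload 001001.
Concatenate: 000100000001000001001 = 0x20209 (21 bits → U+20209).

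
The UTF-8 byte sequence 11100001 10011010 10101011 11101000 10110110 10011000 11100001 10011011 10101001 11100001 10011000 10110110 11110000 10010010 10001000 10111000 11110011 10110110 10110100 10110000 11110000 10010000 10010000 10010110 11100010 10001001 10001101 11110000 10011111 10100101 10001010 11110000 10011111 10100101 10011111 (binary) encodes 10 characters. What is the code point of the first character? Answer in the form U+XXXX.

Offset 0: leading byte 0xE1 = 11100001 → 3-byte char #1 = E1 9A AB.
Leading byte 0xE1 = 11100001 matches 1110xxxx → 3-byte sequence.
Byte 1: 0xE1 = 11100001, payload 0001 (4 bits).
Byte 2: 0x9A = 10011010 (10xxxxxx ✓), payload 011010.
Byte 3: 0xAB = 10101011 (10xxxxxx ✓), payload 101011.
Concatenate: 0001011010101011 = 0x16AB (16 bits → U+16AB).

U+16AB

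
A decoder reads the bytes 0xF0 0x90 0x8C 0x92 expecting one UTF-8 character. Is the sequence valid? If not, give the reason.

valid

Leading byte 0xF0 = 11110000 → 4-byte form.
Continuation bytes 0x90=10010000, 0x8C=10001100, 0x92=10010010 all match 10xxxxxx.
Decoded value 0x10312 is ≥ 0x10000 (shortest form) and not a surrogate.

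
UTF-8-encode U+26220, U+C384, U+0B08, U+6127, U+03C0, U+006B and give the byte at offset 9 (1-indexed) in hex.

1-indexed offset 9 is 0-indexed offset 8.
U+26220 → 4-byte form F0 A6 88 A0 at offsets 0–3.
U+C384 → 3-byte form EC 8E 84 at offsets 4–6.
U+0B08 → 3-byte form E0 AC 88 at offsets 7–9.
Offset 8 falls in char 3's range; it's byte 2 of E0 AC 88 = 0xAC.

0xAC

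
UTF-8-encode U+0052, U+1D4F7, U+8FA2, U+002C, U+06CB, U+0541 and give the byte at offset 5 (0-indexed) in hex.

0xE8

U+0052 → 1-byte form 52 at offsets 0–0.
U+1D4F7 → 4-byte form F0 9D 93 B7 at offsets 1–4.
U+8FA2 → 3-byte form E8 BE A2 at offsets 5–7.
Offset 5 falls in char 3's range; it's byte 1 of E8 BE A2 = 0xE8.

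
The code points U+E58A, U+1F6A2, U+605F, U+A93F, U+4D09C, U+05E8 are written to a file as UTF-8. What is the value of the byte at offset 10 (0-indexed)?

0xEA

U+E58A → 3-byte form EE 96 8A at offsets 0–2.
U+1F6A2 → 4-byte form F0 9F 9A A2 at offsets 3–6.
U+605F → 3-byte form E6 81 9F at offsets 7–9.
U+A93F → 3-byte form EA A4 BF at offsets 10–12.
Offset 10 falls in char 4's range; it's byte 1 of EA A4 BF = 0xEA.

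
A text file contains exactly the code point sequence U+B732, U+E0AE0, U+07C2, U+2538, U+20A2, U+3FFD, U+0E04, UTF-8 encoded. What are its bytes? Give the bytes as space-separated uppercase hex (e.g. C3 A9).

EB 9C B2 F3 A0 AB A0 DF 82 E2 94 B8 E2 82 A2 E3 BF BD E0 B8 84

U+B732: 3-byte form → EB 9C B2.
U+E0AE0: 4-byte form → F3 A0 AB A0.
U+07C2: 2-byte form → DF 82.
U+2538: 3-byte form → E2 94 B8.
U+20A2: 3-byte form → E2 82 A2.
U+3FFD: 3-byte form → E3 BF BD.
U+0E04: 3-byte form → E0 B8 84.
Concatenated (21 bytes): EB 9C B2 F3 A0 AB A0 DF 82 E2 94 B8 E2 82 A2 E3 BF BD E0 B8 84.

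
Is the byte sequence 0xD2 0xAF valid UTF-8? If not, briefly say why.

valid

Leading byte 0xD2 = 11010010 → 2-byte form.
Continuation bytes 0xAF=10101111 all match 10xxxxxx.
Decoded value 0x4AF is ≥ 0x80 (shortest form) and not a surrogate.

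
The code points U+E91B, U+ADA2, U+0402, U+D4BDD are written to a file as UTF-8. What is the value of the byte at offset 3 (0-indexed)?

U+E91B → 3-byte form EE A4 9B at offsets 0–2.
U+ADA2 → 3-byte form EA B6 A2 at offsets 3–5.
Offset 3 falls in char 2's range; it's byte 1 of EA B6 A2 = 0xEA.

0xEA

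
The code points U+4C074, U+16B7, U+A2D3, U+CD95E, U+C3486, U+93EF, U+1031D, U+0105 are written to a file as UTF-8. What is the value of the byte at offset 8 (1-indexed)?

0xEA

1-indexed offset 8 is 0-indexed offset 7.
U+4C074 → 4-byte form F1 8C 81 B4 at offsets 0–3.
U+16B7 → 3-byte form E1 9A B7 at offsets 4–6.
U+A2D3 → 3-byte form EA 8B 93 at offsets 7–9.
Offset 7 falls in char 3's range; it's byte 1 of EA 8B 93 = 0xEA.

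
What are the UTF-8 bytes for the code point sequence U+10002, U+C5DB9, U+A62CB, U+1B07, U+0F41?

F0 90 80 82 F3 85 B6 B9 F2 A6 8B 8B E1 AC 87 E0 BD 81

U+10002: 4-byte form → F0 90 80 82.
U+C5DB9: 4-byte form → F3 85 B6 B9.
U+A62CB: 4-byte form → F2 A6 8B 8B.
U+1B07: 3-byte form → E1 AC 87.
U+0F41: 3-byte form → E0 BD 81.
Concatenated (18 bytes): F0 90 80 82 F3 85 B6 B9 F2 A6 8B 8B E1 AC 87 E0 BD 81.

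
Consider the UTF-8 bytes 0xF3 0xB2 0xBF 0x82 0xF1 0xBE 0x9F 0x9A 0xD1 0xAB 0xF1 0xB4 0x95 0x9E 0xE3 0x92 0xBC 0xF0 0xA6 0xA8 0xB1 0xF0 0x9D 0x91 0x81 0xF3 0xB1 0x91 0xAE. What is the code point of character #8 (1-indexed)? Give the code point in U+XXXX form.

Offset 0: leading byte 0xF3 = 11110011 → 4-byte char #1 = F3 B2 BF 82.
Offset 4: leading byte 0xF1 = 11110001 → 4-byte char #2 = F1 BE 9F 9A.
Offset 8: leading byte 0xD1 = 11010001 → 2-byte char #3 = D1 AB.
Offset 10: leading byte 0xF1 = 11110001 → 4-byte char #4 = F1 B4 95 9E.
Offset 14: leading byte 0xE3 = 11100011 → 3-byte char #5 = E3 92 BC.
Offset 17: leading byte 0xF0 = 11110000 → 4-byte char #6 = F0 A6 A8 B1.
Offset 21: leading byte 0xF0 = 11110000 → 4-byte char #7 = F0 9D 91 81.
Offset 25: leading byte 0xF3 = 11110011 → 4-byte char #8 = F3 B1 91 AE.
Leading byte 0xF3 = 11110011 matches 11110xxx → 4-byte sequence.
Byte 1: 0xF3 = 11110011, payload 011 (3 bits).
Byte 2: 0xB1 = 10110001 (10xxxxxx ✓), payload 110001.
Byte 3: 0x91 = 10010001 (10xxxxxx ✓), payload 010001.
Byte 4: 0xAE = 10101110 (10xxxxxx ✓), payload 101110.
Concatenate: 011110001010001101110 = 0xF146E (21 bits → U+F146E).

U+F146E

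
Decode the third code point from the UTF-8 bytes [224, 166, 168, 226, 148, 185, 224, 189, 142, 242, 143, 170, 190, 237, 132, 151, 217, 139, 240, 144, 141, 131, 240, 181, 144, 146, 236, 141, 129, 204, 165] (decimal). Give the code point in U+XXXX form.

U+0F4E

Offset 0: leading byte 0xE0 = 11100000 → 3-byte char #1 = E0 A6 A8.
Offset 3: leading byte 0xE2 = 11100010 → 3-byte char #2 = E2 94 B9.
Offset 6: leading byte 0xE0 = 11100000 → 3-byte char #3 = E0 BD 8E.
Leading byte 0xE0 = 11100000 matches 1110xxxx → 3-byte sequence.
Byte 1: 0xE0 = 11100000, payload 0000 (4 bits).
Byte 2: 0xBD = 10111101 (10xxxxxx ✓), payload 111101.
Byte 3: 0x8E = 10001110 (10xxxxxx ✓), payload 001110.
Concatenate: 0000111101001110 = 0xF4E (16 bits → U+0F4E).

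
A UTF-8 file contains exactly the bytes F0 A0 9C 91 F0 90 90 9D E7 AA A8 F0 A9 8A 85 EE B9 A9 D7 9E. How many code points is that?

6

Byte at offset 0: 0xF0 = 11110000 → 4-byte char (#1). Advance 4.
Byte at offset 4: 0xF0 = 11110000 → 4-byte char (#2). Advance 4.
Byte at offset 8: 0xE7 = 11100111 → 3-byte char (#3). Advance 3.
Byte at offset 11: 0xF0 = 11110000 → 4-byte char (#4). Advance 4.
Byte at offset 15: 0xEE = 11101110 → 3-byte char (#5). Advance 3.
Byte at offset 18: 0xD7 = 11010111 → 2-byte char (#6). Advance 2.
Reached end at offset 20 after 6 code points.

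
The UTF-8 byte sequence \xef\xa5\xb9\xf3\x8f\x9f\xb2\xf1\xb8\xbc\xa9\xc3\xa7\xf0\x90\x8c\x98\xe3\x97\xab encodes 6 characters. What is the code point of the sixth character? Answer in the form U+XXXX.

Offset 0: leading byte 0xEF = 11101111 → 3-byte char #1 = EF A5 B9.
Offset 3: leading byte 0xF3 = 11110011 → 4-byte char #2 = F3 8F 9F B2.
Offset 7: leading byte 0xF1 = 11110001 → 4-byte char #3 = F1 B8 BC A9.
Offset 11: leading byte 0xC3 = 11000011 → 2-byte char #4 = C3 A7.
Offset 13: leading byte 0xF0 = 11110000 → 4-byte char #5 = F0 90 8C 98.
Offset 17: leading byte 0xE3 = 11100011 → 3-byte char #6 = E3 97 AB.
Leading byte 0xE3 = 11100011 matches 1110xxxx → 3-byte sequence.
Byte 1: 0xE3 = 11100011, payload 0011 (4 bits).
Byte 2: 0x97 = 10010111 (10xxxxxx ✓), payload 010111.
Byte 3: 0xAB = 10101011 (10xxxxxx ✓), payload 101011.
Concatenate: 0011010111101011 = 0x35EB (16 bits → U+35EB).

U+35EB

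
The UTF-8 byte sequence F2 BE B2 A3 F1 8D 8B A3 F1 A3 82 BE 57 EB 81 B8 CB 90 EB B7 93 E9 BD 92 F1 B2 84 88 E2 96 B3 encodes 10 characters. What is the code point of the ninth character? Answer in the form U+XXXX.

Offset 0: leading byte 0xF2 = 11110010 → 4-byte char #1 = F2 BE B2 A3.
Offset 4: leading byte 0xF1 = 11110001 → 4-byte char #2 = F1 8D 8B A3.
Offset 8: leading byte 0xF1 = 11110001 → 4-byte char #3 = F1 A3 82 BE.
Offset 12: leading byte 0x57 = 01010111 → 1-byte char #4 = 57.
Offset 13: leading byte 0xEB = 11101011 → 3-byte char #5 = EB 81 B8.
Offset 16: leading byte 0xCB = 11001011 → 2-byte char #6 = CB 90.
Offset 18: leading byte 0xEB = 11101011 → 3-byte char #7 = EB B7 93.
Offset 21: leading byte 0xE9 = 11101001 → 3-byte char #8 = E9 BD 92.
Offset 24: leading byte 0xF1 = 11110001 → 4-byte char #9 = F1 B2 84 88.
Leading byte 0xF1 = 11110001 matches 11110xxx → 4-byte sequence.
Byte 1: 0xF1 = 11110001, payload 001 (3 bits).
Byte 2: 0xB2 = 10110010 (10xxxxxx ✓), payload 110010.
Byte 3: 0x84 = 10000100 (10xxxxxx ✓), payload 000100.
Byte 4: 0x88 = 10001000 (10xxxxxx ✓), payload 001000.
Concatenate: 001110010000100001000 = 0x72108 (21 bits → U+72108).

U+72108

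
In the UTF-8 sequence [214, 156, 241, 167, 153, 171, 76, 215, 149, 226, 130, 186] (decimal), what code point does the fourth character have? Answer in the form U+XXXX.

Offset 0: leading byte 0xD6 = 11010110 → 2-byte char #1 = D6 9C.
Offset 2: leading byte 0xF1 = 11110001 → 4-byte char #2 = F1 A7 99 AB.
Offset 6: leading byte 0x4C = 01001100 → 1-byte char #3 = 4C.
Offset 7: leading byte 0xD7 = 11010111 → 2-byte char #4 = D7 95.
Leading byte 0xD7 = 11010111 matches 110xxxxx → 2-byte sequence.
Byte 1: 0xD7 = 11010111, payload 10111 (5 bits).
Byte 2: 0x95 = 10010101 (10xxxxxx ✓), payload 010101.
Concatenate: 10111010101 = 0x5D5 (11 bits → U+05D5).

U+05D5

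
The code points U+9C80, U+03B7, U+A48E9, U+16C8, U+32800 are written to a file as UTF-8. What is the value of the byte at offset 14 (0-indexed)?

U+9C80 → 3-byte form E9 B2 80 at offsets 0–2.
U+03B7 → 2-byte form CE B7 at offsets 3–4.
U+A48E9 → 4-byte form F2 A4 A3 A9 at offsets 5–8.
U+16C8 → 3-byte form E1 9B 88 at offsets 9–11.
U+32800 → 4-byte form F0 B2 A0 80 at offsets 12–15.
Offset 14 falls in char 5's range; it's byte 3 of F0 B2 A0 80 = 0xA0.

0xA0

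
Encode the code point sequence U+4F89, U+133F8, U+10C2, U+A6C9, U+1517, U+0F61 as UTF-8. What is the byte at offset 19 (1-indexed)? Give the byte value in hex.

1-indexed offset 19 is 0-indexed offset 18.
U+4F89 → 3-byte form E4 BE 89 at offsets 0–2.
U+133F8 → 4-byte form F0 93 8F B8 at offsets 3–6.
U+10C2 → 3-byte form E1 83 82 at offsets 7–9.
U+A6C9 → 3-byte form EA 9B 89 at offsets 10–12.
U+1517 → 3-byte form E1 94 97 at offsets 13–15.
U+0F61 → 3-byte form E0 BD A1 at offsets 16–18.
Offset 18 falls in char 6's range; it's byte 3 of E0 BD A1 = 0xA1.

0xA1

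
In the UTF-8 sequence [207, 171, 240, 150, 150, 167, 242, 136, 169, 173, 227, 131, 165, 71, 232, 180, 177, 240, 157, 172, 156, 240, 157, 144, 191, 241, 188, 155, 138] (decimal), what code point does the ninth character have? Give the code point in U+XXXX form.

U+7C6CA

Offset 0: leading byte 0xCF = 11001111 → 2-byte char #1 = CF AB.
Offset 2: leading byte 0xF0 = 11110000 → 4-byte char #2 = F0 96 96 A7.
Offset 6: leading byte 0xF2 = 11110010 → 4-byte char #3 = F2 88 A9 AD.
Offset 10: leading byte 0xE3 = 11100011 → 3-byte char #4 = E3 83 A5.
Offset 13: leading byte 0x47 = 01000111 → 1-byte char #5 = 47.
Offset 14: leading byte 0xE8 = 11101000 → 3-byte char #6 = E8 B4 B1.
Offset 17: leading byte 0xF0 = 11110000 → 4-byte char #7 = F0 9D AC 9C.
Offset 21: leading byte 0xF0 = 11110000 → 4-byte char #8 = F0 9D 90 BF.
Offset 25: leading byte 0xF1 = 11110001 → 4-byte char #9 = F1 BC 9B 8A.
Leading byte 0xF1 = 11110001 matches 11110xxx → 4-byte sequence.
Byte 1: 0xF1 = 11110001, payload 001 (3 bits).
Byte 2: 0xBC = 10111100 (10xxxxxx ✓), payload 111100.
Byte 3: 0x9B = 10011011 (10xxxxxx ✓), payload 011011.
Byte 4: 0x8A = 10001010 (10xxxxxx ✓), payload 001010.
Concatenate: 001111100011011001010 = 0x7C6CA (21 bits → U+7C6CA).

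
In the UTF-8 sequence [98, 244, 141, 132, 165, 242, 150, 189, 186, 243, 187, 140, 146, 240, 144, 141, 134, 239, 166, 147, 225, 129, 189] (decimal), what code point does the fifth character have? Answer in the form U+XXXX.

U+10346

Offset 0: leading byte 0x62 = 01100010 → 1-byte char #1 = 62.
Offset 1: leading byte 0xF4 = 11110100 → 4-byte char #2 = F4 8D 84 A5.
Offset 5: leading byte 0xF2 = 11110010 → 4-byte char #3 = F2 96 BD BA.
Offset 9: leading byte 0xF3 = 11110011 → 4-byte char #4 = F3 BB 8C 92.
Offset 13: leading byte 0xF0 = 11110000 → 4-byte char #5 = F0 90 8D 86.
Leading byte 0xF0 = 11110000 matches 11110xxx → 4-byte sequence.
Byte 1: 0xF0 = 11110000, payload 000 (3 bits).
Byte 2: 0x90 = 10010000 (10xxxxxx ✓), payload 010000.
Byte 3: 0x8D = 10001101 (10xxxxxx ✓), payload 001101.
Byte 4: 0x86 = 10000110 (10xxxxxx ✓), payload 000110.
Concatenate: 000010000001101000110 = 0x10346 (21 bits → U+10346).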